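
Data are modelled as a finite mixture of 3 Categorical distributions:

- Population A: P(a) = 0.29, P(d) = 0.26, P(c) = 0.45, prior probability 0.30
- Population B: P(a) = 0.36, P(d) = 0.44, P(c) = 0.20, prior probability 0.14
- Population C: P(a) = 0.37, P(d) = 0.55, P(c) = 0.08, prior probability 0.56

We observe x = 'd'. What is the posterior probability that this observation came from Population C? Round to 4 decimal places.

Posterior ∝ prior × likelihood, so P(k | x) ∝ P(Z=k) f_k(x); normalise over all components.
Component likelihoods at x = 'd':
  p_A = 0.26
  p_B = 0.44
  p_C = 0.55
Multiply by the mixture weights:
  P(Z=A)·p_A = 0.30 × 0.26 = 0.078
  P(Z=B)·p_B = 0.14 × 0.44 = 0.0616
  P(Z=C)·p_C = 0.56 × 0.55 = 0.308
Evidence: 0.078 + 0.0616 + 0.308 = 0.4476
So the posterior for Population C is 0.308 / 0.4476 ≈ 0.6881.

0.6881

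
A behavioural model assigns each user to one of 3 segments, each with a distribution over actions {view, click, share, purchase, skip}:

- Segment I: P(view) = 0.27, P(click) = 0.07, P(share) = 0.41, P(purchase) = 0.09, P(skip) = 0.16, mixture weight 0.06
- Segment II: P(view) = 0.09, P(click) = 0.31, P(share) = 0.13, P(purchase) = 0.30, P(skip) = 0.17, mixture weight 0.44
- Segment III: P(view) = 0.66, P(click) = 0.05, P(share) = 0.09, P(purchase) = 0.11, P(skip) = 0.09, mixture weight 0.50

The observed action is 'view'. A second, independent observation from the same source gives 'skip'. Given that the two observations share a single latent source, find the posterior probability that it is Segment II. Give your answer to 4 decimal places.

0.1725

Apply Bayes' rule: the posterior for each component is proportional to its prior times its likelihood at x.
Since both observations come from the same component, the likelihood for component k is f_k(x₁)·f_k(x₂).
  f_I = [P(view | comp) = 0.27] × [0.16] = 0.0432
  f_II = [P(view | comp) = 0.09] × [0.17] = 0.0153
  f_III = [P(view | comp) = 0.66] × [0.09] = 0.0594
Unnormalised posteriors:
  π_I·f_I = 0.06 × 0.0432 = 0.002592
  π_II·f_II = 0.44 × 0.0153 = 0.006732
  π_III·f_III = 0.50 × 0.0594 = 0.0297
Marginal: 0.002592 + 0.006732 + 0.0297 = 0.039024
Responsibility of Segment II: 0.006732 / 0.039024 ≈ 0.1725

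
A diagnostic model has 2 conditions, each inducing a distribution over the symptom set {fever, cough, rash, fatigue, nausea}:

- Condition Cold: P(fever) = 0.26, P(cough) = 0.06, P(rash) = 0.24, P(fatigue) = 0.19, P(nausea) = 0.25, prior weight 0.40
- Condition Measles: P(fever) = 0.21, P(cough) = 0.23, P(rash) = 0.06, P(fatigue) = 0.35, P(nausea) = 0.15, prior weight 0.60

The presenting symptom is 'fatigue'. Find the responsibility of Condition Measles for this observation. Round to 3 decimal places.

P(component k | x) = π_k·f_k(x) / marginal(x), where marginal(x) = Σ_j π_j·f_j(x).
Evaluate each component's likelihood at the observed value:
  p_Cold = P(fatigue | comp) = 0.19
  p_Measles = P(fatigue | comp) = 0.35
Weight by the priors:
  π_Cold·p_Cold = 0.40 × 0.19 = 0.076
  π_Measles·p_Measles = 0.60 × 0.35 = 0.21
Normaliser: 0.076 + 0.21 = 0.286
So the posterior for Condition Measles is 0.21 / 0.286 ≈ 0.734.

0.734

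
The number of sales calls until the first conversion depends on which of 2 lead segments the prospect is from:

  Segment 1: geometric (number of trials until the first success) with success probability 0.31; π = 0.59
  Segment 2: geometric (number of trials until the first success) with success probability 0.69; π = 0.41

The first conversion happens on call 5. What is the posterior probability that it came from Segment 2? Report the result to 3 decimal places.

By Bayes' theorem, P(k | x) = π_k f_k(x) / Σ_j π_j f_j(x).
Component likelihoods at x = 5:
  L_1 = 0.0702681
  L_2 = 0.00637229
Prior × likelihood for each component:
  π_1·L_1 = 0.59 × 0.0702681 = 0.0414582
  π_2·L_2 = 0.41 × 0.00637229 = 0.00261264
Evidence: 0.0414582 + 0.00261264 = 0.0440708
P(Segment 2 | the observation) ≈ 0.059

0.059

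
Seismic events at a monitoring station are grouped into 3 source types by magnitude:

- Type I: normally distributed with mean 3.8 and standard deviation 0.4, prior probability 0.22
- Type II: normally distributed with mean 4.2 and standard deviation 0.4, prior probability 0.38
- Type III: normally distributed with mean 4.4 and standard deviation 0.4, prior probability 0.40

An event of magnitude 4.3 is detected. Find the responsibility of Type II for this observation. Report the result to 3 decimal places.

0.430

Posterior ∝ prior × likelihood, so P(k | x) ∝ π_k f_k(x); normalise over all components.
Component likelihoods at x = 4.3:
  p_I = (1/(0.4·√(2π)))·exp(−(4.3−3.8)²/(2·0.4²)) = 0.997356·exp(-0.78125) = 0.456623
  p_II = (1/(0.4·√(2π)))·exp(−(4.3−4.2)²/(2·0.4²)) = 0.997356·exp(-0.03125) = 0.96667
  p_III = (1/(0.4·√(2π)))·exp(−(4.3−4.4)²/(2·0.4²)) = 0.997356·exp(-0.03125) = 0.96667
Unnormalised posteriors:
  π_I·p_I = 0.22 × 0.456623 = 0.100457
  π_II·p_II = 0.38 × 0.96667 = 0.367335
  π_III·p_III = 0.40 × 0.96667 = 0.386668
Sum: 0.100457 + 0.367335 + 0.386668 = 0.85446
So the posterior for Type II is 0.367335 / 0.85446 ≈ 0.430.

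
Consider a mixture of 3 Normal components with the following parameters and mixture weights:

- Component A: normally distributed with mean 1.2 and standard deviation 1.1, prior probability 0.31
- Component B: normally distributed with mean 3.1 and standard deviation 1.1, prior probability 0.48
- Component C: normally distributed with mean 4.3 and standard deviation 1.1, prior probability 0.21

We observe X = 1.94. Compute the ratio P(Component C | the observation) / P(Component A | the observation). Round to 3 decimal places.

Since P(k|x) ∝ π_k f_k(x), the posterior odds are π_i f_i(x) / (π_j f_j(x)).
Normal densities:
  L_A = 0.289231
  L_B = 0.207987
  L_C = 0.0363073
Odds = (0.21/0.31) × (0.0363073/0.289231) = 0.677419 × 0.12553 ≈ 0.085

0.085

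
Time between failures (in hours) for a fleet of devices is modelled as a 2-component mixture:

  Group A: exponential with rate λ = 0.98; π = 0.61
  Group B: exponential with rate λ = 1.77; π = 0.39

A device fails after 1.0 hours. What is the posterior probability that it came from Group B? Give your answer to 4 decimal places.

The responsibility of component k is w_k f_k(x) divided by Σ_j w_j f_j(x).
Component likelihoods at x = 1.0 hours:
  f_A = 0.98·e^(−0.98·1.0) = 0.98·e^(−0.9800) = 0.367805
  f_B = 1.77·e^(−1.77·1.0) = 1.77·e^(−1.7700) = 0.301489
Prior × likelihood for each component:
  w_A·f_A = 0.61 × 0.367805 = 0.224361
  w_B·f_B = 0.39 × 0.301489 = 0.117581
Marginal: 0.224361 + 0.117581 = 0.341942
Responsibility of Group B: 0.117581 / 0.341942 ≈ 0.3439

0.3439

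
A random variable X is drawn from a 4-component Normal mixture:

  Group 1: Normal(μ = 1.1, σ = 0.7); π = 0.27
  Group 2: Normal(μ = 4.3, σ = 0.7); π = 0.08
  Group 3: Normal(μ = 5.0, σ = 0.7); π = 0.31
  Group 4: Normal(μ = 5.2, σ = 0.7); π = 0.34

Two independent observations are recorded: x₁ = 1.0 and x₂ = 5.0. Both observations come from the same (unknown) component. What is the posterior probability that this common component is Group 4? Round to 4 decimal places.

0.0062

Apply Bayes' rule: the posterior for each component is proportional to its prior times its likelihood at x.
Since both observations come from the same component, the likelihood for component k is f_k(x₁)·f_k(x₂).
  p_1 = [(1/(0.7·√(2π)))·exp(−(1.0−1.1)²/(2·0.7²)) = 0.569918·exp(-0.01020) = 0.564132] × [1.03606e-07] = 5.84474e-08
  p_2 = [(1/(0.7·√(2π)))·exp(−(1.0−4.3)²/(2·0.7²)) = 0.569918·exp(-11.11224) = 8.50796e-06] × [0.345672] = 2.94097e-06
  p_3 = [(1/(0.7·√(2π)))·exp(−(1.0−5.0)²/(2·0.7²)) = 0.569918·exp(-16.32653) = 4.6269e-08] × [0.569918] = 2.63695e-08
  p_4 = [(1/(0.7·√(2π)))·exp(−(1.0−5.2)²/(2·0.7²)) = 0.569918·exp(-18.00000) = 8.67983e-09] × [0.547124] = 4.74894e-09
Weight by the priors:
  w_1·p_1 = 0.27 × 5.84474e-08 = 1.57808e-08
  w_2·p_2 = 0.08 × 2.94097e-06 = 2.35277e-07
  w_3·p_3 = 0.31 × 2.63695e-08 = 8.17455e-09
  w_4·p_4 = 0.34 × 4.74894e-09 = 1.61464e-09
Evidence: 1.57808e-08 + 2.35277e-07 + 8.17455e-09 + 1.61464e-09 = 2.60847e-07
P(Group 4 | x₁,x₂) = 1.61464e-09 / 2.60847e-07 ≈ 0.0062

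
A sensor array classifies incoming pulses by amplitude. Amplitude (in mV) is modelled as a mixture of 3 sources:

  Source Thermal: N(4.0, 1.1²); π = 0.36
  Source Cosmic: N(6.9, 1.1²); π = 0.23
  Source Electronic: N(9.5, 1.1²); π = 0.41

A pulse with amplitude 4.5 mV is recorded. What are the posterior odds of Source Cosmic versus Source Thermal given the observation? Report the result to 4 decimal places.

The posterior odds equal the prior odds times the likelihood ratio: (P(Z=i)/P(Z=j))·(f_i(x)/f_j(x)).
Component likelihoods at x = 4.5 mV:
  p_Thermal = 0.327079
  p_Cosmic = 0.0335602
  p_Electronic = 1.18305e-05
0.00771885 / 0.117748 ≈ 0.0656

0.0656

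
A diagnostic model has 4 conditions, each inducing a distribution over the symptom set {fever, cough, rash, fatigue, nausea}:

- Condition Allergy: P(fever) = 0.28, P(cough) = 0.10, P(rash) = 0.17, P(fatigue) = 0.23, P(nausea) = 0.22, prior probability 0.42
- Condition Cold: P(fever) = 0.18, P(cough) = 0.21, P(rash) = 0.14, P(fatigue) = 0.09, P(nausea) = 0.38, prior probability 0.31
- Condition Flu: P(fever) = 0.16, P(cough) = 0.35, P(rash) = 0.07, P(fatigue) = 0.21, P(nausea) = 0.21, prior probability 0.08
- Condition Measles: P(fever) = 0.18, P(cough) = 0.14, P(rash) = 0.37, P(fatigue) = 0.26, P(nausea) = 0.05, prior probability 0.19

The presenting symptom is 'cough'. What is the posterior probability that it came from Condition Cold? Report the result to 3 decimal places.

0.403

Apply Bayes' rule: the posterior for each component is proportional to its prior times its likelihood at x.
Categorical probabilities:
  p_Allergy = 0.1
  p_Cold = 0.21
  p_Flu = 0.35
  p_Measles = 0.14
Unnormalised posteriors:
  π_Allergy·p_Allergy = 0.42 × 0.1 = 0.042
  π_Cold·p_Cold = 0.31 × 0.21 = 0.0651
  π_Flu·p_Flu = 0.08 × 0.35 = 0.028
  π_Measles·p_Measles = 0.19 × 0.14 = 0.0266
Normaliser: 0.042 + 0.0651 + 0.028 + 0.0266 = 0.1617
P(Condition Cold | x) = 0.0651 / 0.1617 ≈ 0.403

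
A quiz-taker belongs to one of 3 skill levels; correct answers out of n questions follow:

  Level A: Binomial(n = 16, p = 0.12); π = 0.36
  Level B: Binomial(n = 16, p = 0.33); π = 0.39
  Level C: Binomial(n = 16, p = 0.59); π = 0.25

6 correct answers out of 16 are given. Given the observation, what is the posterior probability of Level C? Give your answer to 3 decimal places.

0.130

The responsibility of component k is π_k f_k(x) divided by Σ_j π_j f_j(x).
Binomial probabilities:
  L_A = 0.00665945
  L_B = 0.188519
  L_C = 0.0453393
Unnormalised posteriors:
  π_A·L_A = 0.36 × 0.00665945 = 0.0023974
  π_B·L_B = 0.39 × 0.188519 = 0.0735225
  π_C·L_C = 0.25 × 0.0453393 = 0.0113348
Sum: 0.0023974 + 0.0735225 + 0.0113348 = 0.0872547
So the posterior for Level C is 0.0113348 / 0.0872547 ≈ 0.130.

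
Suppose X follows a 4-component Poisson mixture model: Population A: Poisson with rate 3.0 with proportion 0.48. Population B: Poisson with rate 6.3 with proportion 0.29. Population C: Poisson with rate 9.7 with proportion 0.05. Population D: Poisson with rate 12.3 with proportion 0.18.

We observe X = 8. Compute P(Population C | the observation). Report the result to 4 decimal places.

0.1118

Apply Bayes' rule: the posterior for each component is proportional to its prior times its likelihood at x.
Poisson probabilities:
  p_A = e^(−3.0)·3.0^8/8! = 0.00810151
  p_B = e^(−6.3)·6.3^8/8! = 0.113018
  p_C = e^(−9.7)·9.7^8/8! = 0.119123
  p_D = e^(−12.3)·12.3^8/8! = 0.0591423
Weight by the priors:
  π_A·p_A = 0.48 × 0.00810151 = 0.00388873
  π_B·p_B = 0.29 × 0.113018 = 0.0327753
  π_C·p_C = 0.05 × 0.119123 = 0.00595617
  π_D·p_D = 0.18 × 0.0591423 = 0.0106456
Evidence: 0.00388873 + 0.0327753 + 0.00595617 + 0.0106456 = 0.0532658
Responsibility of Population C: 0.00595617 / 0.0532658 ≈ 0.1118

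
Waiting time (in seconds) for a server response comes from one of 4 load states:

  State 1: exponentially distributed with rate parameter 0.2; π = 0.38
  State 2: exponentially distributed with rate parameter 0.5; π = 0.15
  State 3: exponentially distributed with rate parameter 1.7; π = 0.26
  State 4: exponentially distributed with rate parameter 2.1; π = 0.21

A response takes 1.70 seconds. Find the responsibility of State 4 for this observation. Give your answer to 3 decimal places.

0.101

Posterior ∝ prior × likelihood, so P(k | x) ∝ π_k f_k(x); normalise over all components.
Exponential densities:
  f_1 = 0.142354
  f_2 = 0.213707
  f_3 = 0.0944796
  f_4 = 0.0591273
Prior × likelihood for each component:
  π_1·f_1 = 0.38 × 0.142354 = 0.0540945
  π_2·f_2 = 0.15 × 0.213707 = 0.0320561
  π_3·f_3 = 0.26 × 0.0944796 = 0.0245647
  π_4·f_4 = 0.21 × 0.0591273 = 0.0124167
Evidence: 0.0540945 + 0.0320561 + 0.0245647 + 0.0124167 = 0.123132
Responsibility of State 4: 0.0124167 / 0.123132 ≈ 0.101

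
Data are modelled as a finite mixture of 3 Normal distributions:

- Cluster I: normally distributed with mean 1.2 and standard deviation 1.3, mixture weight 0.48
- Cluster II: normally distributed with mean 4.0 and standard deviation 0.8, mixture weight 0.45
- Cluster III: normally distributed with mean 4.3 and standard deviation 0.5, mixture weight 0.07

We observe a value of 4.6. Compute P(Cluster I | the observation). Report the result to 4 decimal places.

0.0218

P(component k | x) = w_k·f_k(x) / marginal(x), where marginal(x) = Σ_j w_j·f_j(x).
Normal densities:
  f_I = (1/(1.3·√(2π)))·exp(−(4.6−1.2)²/(2·1.3²)) = 0.306879·exp(-3.42012) = 0.0100376
  f_II = (1/(0.8·√(2π)))·exp(−(4.6−4.0)²/(2·0.8²)) = 0.498678·exp(-0.28125) = 0.376422
  f_III = (1/(0.5·√(2π)))·exp(−(4.6−4.3)²/(2·0.5²)) = 0.797885·exp(-0.18000) = 0.666449
Weight by the priors:
  w_I·f_I = 0.48 × 0.0100376 = 0.00481803
  w_II·f_II = 0.45 × 0.376422 = 0.16939
  w_III·f_III = 0.07 × 0.666449 = 0.0466514
Normaliser: 0.00481803 + 0.16939 + 0.0466514 = 0.220859
P(Cluster I | the observation) ≈ 0.0218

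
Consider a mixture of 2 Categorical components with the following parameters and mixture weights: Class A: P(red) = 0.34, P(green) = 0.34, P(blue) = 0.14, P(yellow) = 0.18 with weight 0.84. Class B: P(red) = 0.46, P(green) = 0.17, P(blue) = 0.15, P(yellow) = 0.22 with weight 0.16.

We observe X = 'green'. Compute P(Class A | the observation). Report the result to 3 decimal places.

0.913

P(component k | x) = P(Z=k)·f_k(x) / marginal(x), where marginal(x) = Σ_j P(Z=j)·f_j(x).
Component likelihoods at x = 'green':
  f_A = 0.34
  f_B = 0.17
Weight by the priors:
  P(Z=A)·f_A = 0.84 × 0.34 = 0.2856
  P(Z=B)·f_B = 0.16 × 0.17 = 0.0272
Normaliser: 0.2856 + 0.0272 = 0.3128
P(Class A | the observation) ≈ 0.913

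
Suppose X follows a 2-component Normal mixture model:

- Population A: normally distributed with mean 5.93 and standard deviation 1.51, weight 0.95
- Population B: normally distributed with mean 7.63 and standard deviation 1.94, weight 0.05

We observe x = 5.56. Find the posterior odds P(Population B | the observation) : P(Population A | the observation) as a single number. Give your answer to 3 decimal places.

0.024

Posterior odds = (π_i f_i(x)) / (π_j f_j(x)); the normalising sum cancels.
Component likelihoods at x = 5.56:
  f_A = (1/(1.51·√(2π)))·exp(−(5.56−5.93)²/(2·1.51²)) = 0.264200·exp(-0.03002) = 0.256387
  f_B = (1/(1.94·√(2π)))·exp(−(5.56−7.63)²/(2·1.94²)) = 0.205640·exp(-0.56926) = 0.116381
Posterior odds = (π_B·f_B) / (π_A·f_A) = (0.05·0.116381) / (0.95·0.256387) = 0.00581907 / 0.243567 ≈ 0.024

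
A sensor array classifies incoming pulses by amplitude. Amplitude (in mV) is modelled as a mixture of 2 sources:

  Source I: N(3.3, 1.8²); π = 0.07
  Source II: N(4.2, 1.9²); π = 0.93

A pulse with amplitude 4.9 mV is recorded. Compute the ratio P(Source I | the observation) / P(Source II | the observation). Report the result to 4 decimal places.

0.0573

Since P(k|x) ∝ P(Z=k) f_k(x), the posterior odds are P(Z=i) f_i(x) / (P(Z=j) f_j(x)).
Evaluate each component's likelihood at the observed value:
  p_I = 0.149302
  p_II = 0.196192
Odds = (0.07/0.93) × (0.149302/0.196192) = 0.0752688 × 0.760996 ≈ 0.0573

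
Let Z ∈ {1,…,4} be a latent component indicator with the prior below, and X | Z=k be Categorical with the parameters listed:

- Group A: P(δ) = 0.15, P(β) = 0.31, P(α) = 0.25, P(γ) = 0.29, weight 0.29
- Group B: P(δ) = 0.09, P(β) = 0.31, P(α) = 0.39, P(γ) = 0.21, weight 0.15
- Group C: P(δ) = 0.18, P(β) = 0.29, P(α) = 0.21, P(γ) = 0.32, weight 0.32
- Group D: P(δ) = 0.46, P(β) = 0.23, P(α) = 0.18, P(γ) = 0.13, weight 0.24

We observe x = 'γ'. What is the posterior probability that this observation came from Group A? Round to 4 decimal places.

0.3375

The responsibility of component k is π_k f_k(x) divided by Σ_j π_j f_j(x).
Categorical probabilities:
  p_A = P(γ | comp) = 0.29
  p_B = P(γ | comp) = 0.21
  p_C = P(γ | comp) = 0.32
  p_D = P(γ | comp) = 0.13
Unnormalised posteriors:
  π_A·p_A = 0.29 × 0.29 = 0.0841
  π_B·p_B = 0.15 × 0.21 = 0.0315
  π_C·p_C = 0.32 × 0.32 = 0.1024
  π_D·p_D = 0.24 × 0.13 = 0.0312
Sum: 0.0841 + 0.0315 + 0.1024 + 0.0312 = 0.2492
P(Group A | the observation) = 0.0841 / 0.2492 ≈ 0.3375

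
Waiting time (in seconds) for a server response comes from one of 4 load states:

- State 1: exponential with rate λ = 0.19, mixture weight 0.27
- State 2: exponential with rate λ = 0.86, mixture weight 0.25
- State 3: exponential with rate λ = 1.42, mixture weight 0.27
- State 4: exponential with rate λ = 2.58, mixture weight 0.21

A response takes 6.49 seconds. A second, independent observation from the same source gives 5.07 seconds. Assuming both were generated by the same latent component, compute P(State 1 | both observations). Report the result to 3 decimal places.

0.992

Posterior ∝ prior × likelihood, so P(k | x) ∝ P(Z=k) f_k(x); normalise over all components.
Since both observations come from the same component, the likelihood for component k is f_k(x₁)·f_k(x₂).
  f_1 = [0.19·e^(−0.19·6.49) = 0.19·e^(−1.2331) = 0.0553637] × [0.07251] = 0.00401442
  f_2 = [0.86·e^(−0.86·6.49) = 0.86·e^(−5.5814) = 0.00323987] × [0.0109872] = 3.55971e-05
  f_3 = [1.42·e^(−1.42·6.49) = 1.42·e^(−9.2158) = 0.000141227] × [0.00106079] = 1.49812e-07
  f_4 = [2.58·e^(−2.58·6.49) = 2.58·e^(−16.7442) = 1.37945e-07] × [5.38006e-06] = 7.42153e-13
Prior × likelihood for each component:
  P(Z=1)·f_1 = 0.27 × 0.00401442 = 0.00108389
  P(Z=2)·f_2 = 0.25 × 3.55971e-05 = 8.89928e-06
  P(Z=3)·f_3 = 0.27 × 1.49812e-07 = 4.04492e-08
  P(Z=4)·f_4 = 0.21 × 7.42153e-13 = 1.55852e-13
Sum: 0.00108389 + 8.89928e-06 + 4.04492e-08 + 1.55852e-13 = 0.00109283
P(State 1 | x) ≈ 0.992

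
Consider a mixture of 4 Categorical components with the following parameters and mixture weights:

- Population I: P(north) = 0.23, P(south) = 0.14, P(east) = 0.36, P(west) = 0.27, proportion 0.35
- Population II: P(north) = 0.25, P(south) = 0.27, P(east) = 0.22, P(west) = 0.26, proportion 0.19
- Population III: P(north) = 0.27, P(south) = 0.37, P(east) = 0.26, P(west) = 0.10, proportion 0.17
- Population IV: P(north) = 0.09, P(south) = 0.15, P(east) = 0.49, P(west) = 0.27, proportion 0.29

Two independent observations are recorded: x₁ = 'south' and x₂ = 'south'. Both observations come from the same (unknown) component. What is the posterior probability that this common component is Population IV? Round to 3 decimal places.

Apply Bayes' rule: the posterior for each component is proportional to its prior times its likelihood at x.
Since both observations come from the same component, the likelihood for component k is f_k(x₁)·f_k(x₂).
  f_I = [P(south | comp) = 0.14] × [0.14] = 0.0196
  f_II = [P(south | comp) = 0.27] × [0.27] = 0.0729
  f_III = [P(south | comp) = 0.37] × [0.37] = 0.1369
  f_IV = [P(south | comp) = 0.15] × [0.15] = 0.0225
Weight by the priors:
  π_I·f_I = 0.35 × 0.0196 = 0.00686
  π_II·f_II = 0.19 × 0.0729 = 0.013851
  π_III·f_III = 0.17 × 0.1369 = 0.023273
  π_IV·f_IV = 0.29 × 0.0225 = 0.006525
Evidence: 0.00686 + 0.013851 + 0.023273 + 0.006525 = 0.050509
P(Population IV | x) = 0.006525 / 0.050509 ≈ 0.129

0.129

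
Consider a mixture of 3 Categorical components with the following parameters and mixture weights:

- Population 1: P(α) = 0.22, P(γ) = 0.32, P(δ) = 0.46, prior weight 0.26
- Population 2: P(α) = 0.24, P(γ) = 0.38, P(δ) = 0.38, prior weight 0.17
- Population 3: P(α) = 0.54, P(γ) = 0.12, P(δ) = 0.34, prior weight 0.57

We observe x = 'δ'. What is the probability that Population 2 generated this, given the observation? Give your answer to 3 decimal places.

P(component k | x) = π_k·f_k(x) / marginal(x), where marginal(x) = Σ_j π_j·f_j(x).
Categorical probabilities:
  L_1 = P(δ | comp) = 0.46
  L_2 = P(δ | comp) = 0.38
  L_3 = P(δ | comp) = 0.34
Multiply by the mixture weights:
  π_1·L_1 = 0.26 × 0.46 = 0.1196
  π_2·L_2 = 0.17 × 0.38 = 0.0646
  π_3·L_3 = 0.57 × 0.34 = 0.1938
Normaliser: 0.1196 + 0.0646 + 0.1938 = 0.378
Responsibility of Population 2: 0.0646 / 0.378 ≈ 0.171

0.171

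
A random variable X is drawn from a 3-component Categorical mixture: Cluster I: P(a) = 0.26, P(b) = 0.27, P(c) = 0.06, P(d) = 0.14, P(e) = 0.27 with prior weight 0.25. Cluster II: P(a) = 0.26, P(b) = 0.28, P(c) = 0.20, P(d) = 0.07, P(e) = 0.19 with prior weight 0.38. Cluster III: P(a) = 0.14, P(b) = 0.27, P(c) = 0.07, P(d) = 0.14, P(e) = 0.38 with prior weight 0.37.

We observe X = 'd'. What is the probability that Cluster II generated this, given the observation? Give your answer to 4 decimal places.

0.2346

Apply Bayes' rule: the posterior for each component is proportional to its prior times its likelihood at x.
Component likelihoods at x = 'd':
  p_I = 0.14
  p_II = 0.07
  p_III = 0.14
Weight by the priors:
  π_I·p_I = 0.25 × 0.14 = 0.035
  π_II·p_II = 0.38 × 0.07 = 0.0266
  π_III·p_III = 0.37 × 0.14 = 0.0518
Normaliser: 0.035 + 0.0266 + 0.0518 = 0.1134
P(Cluster II | 'd') ≈ 0.2346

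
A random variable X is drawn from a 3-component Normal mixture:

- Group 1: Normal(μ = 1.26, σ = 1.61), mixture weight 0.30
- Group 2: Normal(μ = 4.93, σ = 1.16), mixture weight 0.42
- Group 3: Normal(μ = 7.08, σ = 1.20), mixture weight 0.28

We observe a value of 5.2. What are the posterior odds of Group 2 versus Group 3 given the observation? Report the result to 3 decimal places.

5.153

Posterior odds = (π_i f_i(x)) / (π_j f_j(x)); the normalising sum cancels.
Evaluate each component's likelihood at the observed value:
  p_1 = (1/(1.61·√(2π)))·exp(−(5.2−1.26)²/(2·1.61²)) = 0.247790·exp(-2.99441) = 0.012406
  p_2 = (1/(1.16·√(2π)))·exp(−(5.2−4.93)²/(2·1.16²)) = 0.343916·exp(-0.02709) = 0.334725
  p_3 = (1/(1.20·√(2π)))·exp(−(5.2−7.08)²/(2·1.20²)) = 0.332452·exp(-1.22722) = 0.0974435
0.140584 / 0.0272842 ≈ 5.153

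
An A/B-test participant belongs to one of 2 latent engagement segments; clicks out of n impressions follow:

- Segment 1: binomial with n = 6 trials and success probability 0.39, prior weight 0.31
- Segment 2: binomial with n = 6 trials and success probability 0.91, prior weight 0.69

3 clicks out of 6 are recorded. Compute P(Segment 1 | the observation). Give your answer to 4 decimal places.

Posterior ∝ prior × likelihood, so P(k | x) ∝ P(Z=k) f_k(x); normalise over all components.
Binomial probabilities:
  p_1 = C(6,3)·0.39^3·0.61^3 = 20·0.059319·0.226981 = 0.269286
  p_2 = C(6,3)·0.91^3·0.09^3 = 20·0.753571·0.000729 = 0.0109871
Multiply by the mixture weights:
  P(Z=1)·p_1 = 0.31 × 0.269286 = 0.0834786
  P(Z=2)·p_2 = 0.69 × 0.0109871 = 0.00758107
Denominator: 0.0834786 + 0.00758107 = 0.0910596
Responsibility of Segment 1: 0.0834786 / 0.0910596 ≈ 0.9167

0.9167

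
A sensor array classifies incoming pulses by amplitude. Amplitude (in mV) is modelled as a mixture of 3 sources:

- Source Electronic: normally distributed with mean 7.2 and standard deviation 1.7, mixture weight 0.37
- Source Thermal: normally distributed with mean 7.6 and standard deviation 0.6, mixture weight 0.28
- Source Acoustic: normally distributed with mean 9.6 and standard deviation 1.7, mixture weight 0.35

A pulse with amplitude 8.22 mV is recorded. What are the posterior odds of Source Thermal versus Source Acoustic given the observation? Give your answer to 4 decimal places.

The posterior odds equal the prior odds times the likelihood ratio: (π_i/π_j)·(f_i(x)/f_j(x)).
Normal densities:
  p_Electronic = 0.196014
  p_Thermal = 0.389847
  p_Acoustic = 0.168799
Posterior odds = (π_Thermal·p_Thermal) / (π_Acoustic·p_Acoustic) = (0.28·0.389847) / (0.35·0.168799) = 0.109157 / 0.0590796 ≈ 1.8476

1.8476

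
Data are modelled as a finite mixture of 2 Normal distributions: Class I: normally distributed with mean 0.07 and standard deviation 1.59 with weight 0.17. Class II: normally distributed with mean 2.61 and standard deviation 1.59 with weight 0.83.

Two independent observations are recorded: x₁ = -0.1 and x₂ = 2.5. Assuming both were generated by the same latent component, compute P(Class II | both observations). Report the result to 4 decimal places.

0.7866

By Bayes' theorem, P(k | x) = π_k f_k(x) / Σ_j π_j f_j(x).
Since both observations come from the same component, the likelihood for component k is f_k(x₁)·f_k(x₂).
  L_I = [0.249477] × [0.0780406] = 0.0194693
  L_II = [0.0587087] × [0.250307] = 0.0146952
Prior × likelihood for each component:
  π_I·L_I = 0.17 × 0.0194693 = 0.00330979
  π_II·L_II = 0.83 × 0.0146952 = 0.012197
Denominator: 0.00330979 + 0.012197 = 0.0155068
So the posterior for Class II is 0.012197 / 0.0155068 ≈ 0.7866.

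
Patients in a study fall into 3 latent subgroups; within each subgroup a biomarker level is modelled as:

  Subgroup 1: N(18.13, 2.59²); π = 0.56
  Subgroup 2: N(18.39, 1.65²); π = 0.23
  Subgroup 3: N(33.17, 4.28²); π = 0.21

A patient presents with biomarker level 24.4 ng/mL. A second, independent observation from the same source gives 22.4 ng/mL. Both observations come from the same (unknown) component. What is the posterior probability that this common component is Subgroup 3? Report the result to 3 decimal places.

P(component k | x) = π_k·f_k(x) / marginal(x), where marginal(x) = Σ_j π_j·f_j(x).
Since both observations come from the same component, the likelihood for component k is f_k(x₁)·f_k(x₂).
  f_1 = [(1/(2.59·√(2π)))·exp(−(24.4−18.13)²/(2·2.59²)) = 0.154032·exp(-2.93026) = 0.00822274] × [0.0395726] = 0.000325395
  f_2 = [(1/(1.65·√(2π)))·exp(−(24.4−18.39)²/(2·1.65²)) = 0.241783·exp(-6.63363) = 0.000318038] × [0.0126146] = 4.01192e-06
  f_3 = [(1/(4.28·√(2π)))·exp(−(24.4−33.17)²/(2·4.28²)) = 0.093211·exp(-2.09933) = 0.0114219] × [0.0039308] = 4.4897e-05
Multiply by the mixture weights:
  π_1·f_1 = 0.56 × 0.000325395 = 0.000182221
  π_2·f_2 = 0.23 × 4.01192e-06 = 9.22741e-07
  π_3·f_3 = 0.21 × 4.4897e-05 = 9.42837e-06
Sum: 0.000182221 + 9.22741e-07 + 9.42837e-06 = 0.000192572
P(Subgroup 3 | x₁,x₂) ≈ 0.049

0.049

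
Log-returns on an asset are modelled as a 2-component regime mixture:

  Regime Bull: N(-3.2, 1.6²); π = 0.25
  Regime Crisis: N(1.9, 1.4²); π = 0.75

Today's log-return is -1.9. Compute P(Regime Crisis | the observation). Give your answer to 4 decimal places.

Apply Bayes' rule: the posterior for each component is proportional to its prior times its likelihood at x.
Normal densities:
  L_Bull = (1/(1.6·√(2π)))·exp(−(-1.9−-3.2)²/(2·1.6²)) = 0.249339·exp(-0.33008) = 0.179242
  L_Crisis = (1/(1.4·√(2π)))·exp(−(-1.9−1.9)²/(2·1.4²)) = 0.284959·exp(-3.68367) = 0.00716115
Weight by the priors:
  π_Bull·L_Bull = 0.25 × 0.179242 = 0.0448104
  π_Crisis·L_Crisis = 0.75 × 0.00716115 = 0.00537086
Denominator: 0.0448104 + 0.00537086 = 0.0501813
P(Regime Crisis | data) = 0.00537086 / 0.0501813 ≈ 0.1070

0.1070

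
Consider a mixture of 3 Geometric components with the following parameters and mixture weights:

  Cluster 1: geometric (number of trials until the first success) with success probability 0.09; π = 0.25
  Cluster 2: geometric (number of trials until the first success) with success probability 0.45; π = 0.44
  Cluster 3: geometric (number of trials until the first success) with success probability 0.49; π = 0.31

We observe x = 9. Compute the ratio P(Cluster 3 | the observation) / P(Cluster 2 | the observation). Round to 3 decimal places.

0.419

The posterior odds equal the prior odds times the likelihood ratio: (π_i/π_j)·(f_i(x)/f_j(x)).
Evaluate each component's likelihood at the observed value:
  L_1 = 0.0423227
  L_2 = 0.00376803
  L_3 = 0.00224263
Odds = (0.31/0.44) × (0.00224263/0.00376803) = 0.704545 × 0.595173 ≈ 0.419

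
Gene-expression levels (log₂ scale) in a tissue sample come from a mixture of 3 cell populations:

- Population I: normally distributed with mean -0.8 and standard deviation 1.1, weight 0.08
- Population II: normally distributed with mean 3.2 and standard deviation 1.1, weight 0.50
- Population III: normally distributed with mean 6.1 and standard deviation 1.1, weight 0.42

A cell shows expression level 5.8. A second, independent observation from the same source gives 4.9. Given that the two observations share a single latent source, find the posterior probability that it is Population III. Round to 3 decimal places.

0.960

The responsibility of component k is w_k f_k(x) divided by Σ_j w_j f_j(x).
Since both observations come from the same component, the likelihood for component k is f_k(x₁)·f_k(x₂).
  f_I = [5.52353e-09] × [5.35605e-07] = 2.95843e-15
  f_II = [0.0222006] × [0.109869] = 0.00243916
  f_III = [0.349435] × [0.20003] = 0.0698973
Weight by the priors:
  w_I·f_I = 0.08 × 2.95843e-15 = 2.36674e-16
  w_II·f_II = 0.50 × 0.00243916 = 0.00121958
  w_III·f_III = 0.42 × 0.0698973 = 0.0293568
Denominator: 2.36674e-16 + 0.00121958 + 0.0293568 = 0.0305764
So the posterior for Population III is 0.0293568 / 0.0305764 ≈ 0.960.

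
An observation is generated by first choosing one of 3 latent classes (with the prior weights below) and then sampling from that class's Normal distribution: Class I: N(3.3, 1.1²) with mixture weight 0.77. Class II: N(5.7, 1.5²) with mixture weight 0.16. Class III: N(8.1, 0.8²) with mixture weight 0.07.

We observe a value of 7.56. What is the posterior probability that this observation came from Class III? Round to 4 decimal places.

P(component k | x) = P(Z=k)·f_k(x) / marginal(x), where marginal(x) = Σ_j P(Z=j)·f_j(x).
Component likelihoods at x = 7.56:
  p_I = (1/(1.1·√(2π)))·exp(−(7.56−3.3)²/(2·1.1²)) = 0.362675·exp(-7.49901) = 0.000200789
  p_II = (1/(1.5·√(2π)))·exp(−(7.56−5.7)²/(2·1.5²)) = 0.265962·exp(-0.76880) = 0.123292
  p_III = (1/(0.8·√(2π)))·exp(−(7.56−8.1)²/(2·0.8²)) = 0.498678·exp(-0.22781) = 0.397084
Multiply by the mixture weights:
  P(Z=I)·p_I = 0.77 × 0.000200789 = 0.000154607
  P(Z=II)·p_II = 0.16 × 0.123292 = 0.0197266
  P(Z=III)·p_III = 0.07 × 0.397084 = 0.0277959
Normaliser: 0.000154607 + 0.0197266 + 0.0277959 = 0.0476771
P(Class III | the observation) = 0.0277959 / 0.0476771 ≈ 0.5830

0.5830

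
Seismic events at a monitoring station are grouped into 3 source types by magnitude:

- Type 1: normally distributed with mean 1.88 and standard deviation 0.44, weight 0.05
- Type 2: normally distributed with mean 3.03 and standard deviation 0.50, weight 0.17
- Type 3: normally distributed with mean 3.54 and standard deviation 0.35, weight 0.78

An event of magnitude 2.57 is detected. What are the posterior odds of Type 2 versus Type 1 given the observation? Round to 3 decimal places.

6.702

Since P(k|x) ∝ π_k f_k(x), the posterior odds are π_i f_i(x) / (π_j f_j(x)).
Evaluate each component's likelihood at the observed value:
  f_1 = 0.265125
  f_2 = 0.522573
  f_3 = 0.0244892
Posterior odds = (π_2·f_2) / (π_1·f_1) = (0.17·0.522573) / (0.05·0.265125) = 0.0888373 / 0.0132562 ≈ 6.702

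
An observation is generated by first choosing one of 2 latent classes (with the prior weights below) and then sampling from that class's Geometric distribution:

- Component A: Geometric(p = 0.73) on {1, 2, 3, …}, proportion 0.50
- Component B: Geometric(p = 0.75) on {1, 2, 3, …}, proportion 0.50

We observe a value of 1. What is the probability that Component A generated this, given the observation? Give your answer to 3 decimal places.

Apply Bayes' rule: the posterior for each component is proportional to its prior times its likelihood at x.
Component likelihoods at x = 1:
  f_A = 0.73
  f_B = 0.75
Prior × likelihood for each component:
  w_A·f_A = 0.50 × 0.73 = 0.365
  w_B·f_B = 0.50 × 0.75 = 0.375
Normaliser: 0.365 + 0.375 = 0.74
P(Component A | data) = 0.365 / 0.74 ≈ 0.493

0.493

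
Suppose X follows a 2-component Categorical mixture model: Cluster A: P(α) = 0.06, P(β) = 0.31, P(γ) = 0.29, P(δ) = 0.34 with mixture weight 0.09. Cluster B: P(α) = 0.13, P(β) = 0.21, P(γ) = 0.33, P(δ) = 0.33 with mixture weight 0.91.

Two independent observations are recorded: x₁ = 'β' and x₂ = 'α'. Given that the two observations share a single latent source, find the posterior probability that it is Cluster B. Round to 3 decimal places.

P(component k | x) = P(Z=k)·f_k(x) / marginal(x), where marginal(x) = Σ_j P(Z=j)·f_j(x).
Since both observations come from the same component, the likelihood for component k is f_k(x₁)·f_k(x₂).
  L_A = [0.31] × [0.06] = 0.0186
  L_B = [0.21] × [0.13] = 0.0273
Unnormalised posteriors:
  P(Z=A)·L_A = 0.09 × 0.0186 = 0.001674
  P(Z=B)·L_B = 0.91 × 0.0273 = 0.024843
Marginal: 0.001674 + 0.024843 = 0.026517
P(Cluster B | x₁,x₂) = 0.024843 / 0.026517 ≈ 0.937

0.937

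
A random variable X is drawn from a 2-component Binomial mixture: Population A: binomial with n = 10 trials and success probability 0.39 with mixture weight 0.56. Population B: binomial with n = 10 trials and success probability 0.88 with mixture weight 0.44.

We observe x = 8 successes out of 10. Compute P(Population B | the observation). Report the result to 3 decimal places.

Posterior ∝ prior × likelihood, so P(k | x) ∝ P(Z=k) f_k(x); normalise over all components.
Component likelihoods at x = 8 successes out of 10:
  f_A = C(10,8)·0.39^8·0.61^2 = 45·0.000535201·0.3721 = 0.00896167
  f_B = C(10,8)·0.88^8·0.12^2 = 45·0.359635·0.0144 = 0.233043
Prior × likelihood for each component:
  P(Z=A)·f_A = 0.56 × 0.00896167 = 0.00501854
  P(Z=B)·f_B = 0.44 × 0.233043 = 0.102539
Marginal: 0.00501854 + 0.102539 = 0.107558
So the posterior for Population B is 0.102539 / 0.107558 ≈ 0.953.

0.953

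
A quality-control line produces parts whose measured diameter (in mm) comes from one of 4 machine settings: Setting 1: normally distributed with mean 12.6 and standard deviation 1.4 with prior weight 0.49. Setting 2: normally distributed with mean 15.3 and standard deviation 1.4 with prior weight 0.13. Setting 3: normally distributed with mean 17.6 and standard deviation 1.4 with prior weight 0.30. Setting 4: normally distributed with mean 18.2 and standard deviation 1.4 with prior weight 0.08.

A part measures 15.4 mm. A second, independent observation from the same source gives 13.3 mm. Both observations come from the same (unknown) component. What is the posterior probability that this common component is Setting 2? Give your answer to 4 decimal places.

0.4407

Apply Bayes' rule: the posterior for each component is proportional to its prior times its likelihood at x.
Since both observations come from the same component, the likelihood for component k is f_k(x₁)·f_k(x₂).
  L_1 = [0.038565] × [0.251475] = 0.00969814
  L_2 = [0.284233] × [0.102713] = 0.0291943
  L_3 = [0.0829013] × [0.00254851] = 0.000211275
  L_4 = [0.038565] × [0.000623345] = 2.40393e-05
Prior × likelihood for each component:
  P(Z=1)·L_1 = 0.49 × 0.00969814 = 0.00475209
  P(Z=2)·L_2 = 0.13 × 0.0291943 = 0.00379526
  P(Z=3)·L_3 = 0.30 × 0.000211275 = 6.33824e-05
  P(Z=4)·L_4 = 0.08 × 2.40393e-05 = 1.92314e-06
Denominator: 0.00475209 + 0.00379526 + 6.33824e-05 + 1.92314e-06 = 0.00861266
P(Setting 2 | x₁, x₂) ≈ 0.4407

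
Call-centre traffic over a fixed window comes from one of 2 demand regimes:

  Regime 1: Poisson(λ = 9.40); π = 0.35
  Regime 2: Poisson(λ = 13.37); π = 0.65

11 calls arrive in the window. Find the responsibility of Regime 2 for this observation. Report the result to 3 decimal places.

Posterior ∝ prior × likelihood, so P(k | x) ∝ π_k f_k(x); normalise over all components.
Component likelihoods at x = 11 calls:
  L_1 = 0.104926
  L_2 = 0.0954493
Prior × likelihood for each component:
  π_1·L_1 = 0.35 × 0.104926 = 0.0367241
  π_2·L_2 = 0.65 × 0.0954493 = 0.062042
Sum: 0.0367241 + 0.062042 = 0.0987661
P(Regime 2 | data) = 0.062042 / 0.0987661 ≈ 0.628

0.628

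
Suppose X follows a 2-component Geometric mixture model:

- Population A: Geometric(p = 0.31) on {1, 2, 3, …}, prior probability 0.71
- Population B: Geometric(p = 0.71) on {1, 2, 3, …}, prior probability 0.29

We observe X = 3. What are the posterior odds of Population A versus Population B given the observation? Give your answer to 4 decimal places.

6.0515

The posterior odds equal the prior odds times the likelihood ratio: (P(Z=i)/P(Z=j))·(f_i(x)/f_j(x)).
Component likelihoods at x = 3:
  L_A = 0.31·(1−0.31)^2 = 0.31·0.4761 = 0.147591
  L_B = 0.71·(1−0.71)^2 = 0.71·0.0841 = 0.059711
Odds = (0.71/0.29) × (0.147591/0.059711) = 2.44828 × 2.47176 ≈ 6.0515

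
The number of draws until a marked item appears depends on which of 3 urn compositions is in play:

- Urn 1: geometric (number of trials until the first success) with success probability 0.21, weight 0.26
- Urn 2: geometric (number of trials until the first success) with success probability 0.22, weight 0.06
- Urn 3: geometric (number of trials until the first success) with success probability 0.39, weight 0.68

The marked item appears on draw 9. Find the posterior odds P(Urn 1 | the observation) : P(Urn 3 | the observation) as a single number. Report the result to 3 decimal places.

The posterior odds equal the prior odds times the likelihood ratio: (π_i/π_j)·(f_i(x)/f_j(x)).
Component likelihoods at x = 9:
  f_1 = 0.21·(1−0.21)^8 = 0.21·0.151711 = 0.0318593
  f_2 = 0.22·(1−0.22)^8 = 0.22·0.137011 = 0.0301425
  f_3 = 0.39·(1−0.39)^8 = 0.39·0.0191707 = 0.00747659
Posterior odds = (π_1·f_1) / (π_3·f_3) = (0.26·0.0318593) / (0.68·0.00747659) = 0.00828341 / 0.00508408 ≈ 1.629

1.629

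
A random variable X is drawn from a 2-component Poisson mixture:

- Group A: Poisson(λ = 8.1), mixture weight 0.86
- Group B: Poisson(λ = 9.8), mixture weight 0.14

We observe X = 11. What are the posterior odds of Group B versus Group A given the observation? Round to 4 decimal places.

Only the two components matter; the odds are (w_i f_i(x)) / (w_j f_j(x)).
Evaluate each component's likelihood at the observed value:
  p_A = 0.0748849
  p_B = 0.111236
0.015573 / 0.064401 ≈ 0.2418

0.2418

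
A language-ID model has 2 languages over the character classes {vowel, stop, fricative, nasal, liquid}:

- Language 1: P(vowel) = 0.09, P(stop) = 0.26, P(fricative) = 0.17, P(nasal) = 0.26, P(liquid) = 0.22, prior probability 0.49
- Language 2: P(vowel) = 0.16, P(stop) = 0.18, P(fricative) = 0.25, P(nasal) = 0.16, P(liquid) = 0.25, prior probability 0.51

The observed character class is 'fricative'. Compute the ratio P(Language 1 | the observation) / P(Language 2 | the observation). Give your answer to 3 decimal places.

0.653

Since P(k|x) ∝ π_k f_k(x), the posterior odds are π_i f_i(x) / (π_j f_j(x)).
Evaluate each component's likelihood at the observed value:
  f_1 = P(fricative | comp) = 0.17
  f_2 = P(fricative | comp) = 0.25
Posterior odds = (π_1·f_1) / (π_2·f_2) = (0.49·0.17) / (0.51·0.25) = 0.0833 / 0.1275 ≈ 0.653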